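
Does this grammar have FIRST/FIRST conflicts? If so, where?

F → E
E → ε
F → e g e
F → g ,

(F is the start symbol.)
No FIRST/FIRST conflicts.

A FIRST/FIRST conflict occurs when two productions N → α and N → β for the same non-terminal have FIRST(α) ∩ FIRST(β) ≠ ∅ (with ε ∈ FIRST of a nullable right-hand side, so two nullable alternatives also conflict).

FIRST sets of the non-terminals at (or reachable through a nullable prefix from) the front of some alternative:
  FIRST(E) = { ε }

Productions for F:
  F → E: FIRST = { ε }
  F → e g e: FIRST = { 'e' }
  F → g ,: FIRST = { 'g' }
E has only one production, so no FIRST/FIRST conflict is possible there.

All alternatives of each non-terminal have pairwise disjoint FIRST sets.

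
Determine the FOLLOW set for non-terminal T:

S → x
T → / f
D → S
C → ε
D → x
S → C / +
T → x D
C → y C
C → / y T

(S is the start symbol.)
{ '/' }

In C → / y T: T is at the end, add FOLLOW(C)

The FOLLOW sets referred to above (computed the same way, to a fixed point):
  FOLLOW(C) = { '/' }

Taking the union: FOLLOW(T) = { '/' }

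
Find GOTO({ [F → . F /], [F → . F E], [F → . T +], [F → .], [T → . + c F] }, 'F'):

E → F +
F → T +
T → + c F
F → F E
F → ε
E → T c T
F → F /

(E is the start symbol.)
{ [E → . F +], [E → . T c T], [F → . F /], [F → . F E], [F → . T +], [F → .], [F → F . /], [F → F . E], [T → . + c F] }

GOTO(I, 'F') = CLOSURE({ [A → αX.β] : [A → α.Xβ] ∈ I, X = 'F' })

Items with dot before 'F', with the dot advanced:
  [F → . F /] → [F → F . /]
  [F → . F E] → [F → F . E]
Closure of the advanced items:
  [F → F . E] has the dot before E: add [E → . F +], [E → . T c T]
  [E → . F +] has the dot before F: add [F → . T +], [F → . F E], [F → .], [F → . F /]
  [E → . T c T] has the dot before T: add [T → . + c F]

GOTO = { [E → . F +], [E → . T c T], [F → . F /], [F → . F E], [F → . T +], [F → .], [F → F . /], [F → F . E], [T → . + c F] }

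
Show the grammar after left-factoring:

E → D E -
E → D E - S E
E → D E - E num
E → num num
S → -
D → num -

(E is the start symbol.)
E → D E - E'
E' → ε
E' → S E
E' → E num
E → num num
S → -
D → num -

Left-factoring transforms A → αβ₁ | αβ₂ into A → αA' and A' → β₁ | β₂
(α is the longest common prefix among the alternatives). Repeat until
no nonterminal has two alternatives with a common prefix.

Round 1: E has alternatives sharing prefix 'D E -'. Introduce E': E → D E - E'
  Add: E' → ε
  Add: E' → S E
  Add: E' → E num

No remaining common prefixes — done.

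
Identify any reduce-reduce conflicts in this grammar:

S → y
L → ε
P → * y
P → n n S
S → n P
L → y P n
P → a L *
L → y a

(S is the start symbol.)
Augment with S' → S and build the canonical LR(0) collection (I0 = CLOSURE({[S' → . S]}), then GOTO on every symbol after a dot until no new states appear). It has 17 states:
  I0: { [S → . n P], [S → . y], [S' → . S] }  — shift
  I1: { [S' → S .] }  — accept
  I2: { [P → . * y], [P → . a L *], [P → . n n S], [S → n . P] }  — shift
  I3: { [S → y .] }  — reduce
  I4: { [P → * . y] }  — shift
  I5: { [S → n P .] }  — reduce
  I6: { [L → . y P n], [L → . y a], [L → .], [P → a . L *] }  — shift, reduce
  I7: { [P → n . n S] }  — shift
  I8: { [P → n n . S], [S → . n P], [S → . y] }  — shift
  I9: { [P → n n S .] }  — reduce
  I10: { [P → a L . *] }  — shift
  I11: { [L → y . P n], [L → y . a], [P → . * y], [P → . a L *], [P → . n n S] }  — shift
  I12: { [L → y P . n] }  — shift
  I13: { [L → . y P n], [L → . y a], [L → .], [L → y a .], [P → a . L *] }  — shift, 2 reduces
  I14: { [L → y P n .] }  — reduce
  I15: { [P → a L * .] }  — reduce
  I16: { [P → * y .] }  — reduce

I13 contains complete items [L → .], [L → y a .] — reduce-reduce conflict.

Answer: Yes — I13: [L → .] vs [L → y a .]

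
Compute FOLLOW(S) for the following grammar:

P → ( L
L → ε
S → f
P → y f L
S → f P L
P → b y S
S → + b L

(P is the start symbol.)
{ $ }

To compute FOLLOW(S), find every occurrence of S on a right-hand side N → α S β: add FIRST(β) \ {ε}, and if β is empty or nullable also add FOLLOW(N). Iterate to a fixed point.

In P → b y S: S is at the end, add FOLLOW(P)

The FOLLOW sets referred to above (computed the same way, to a fixed point):
  FOLLOW(P) = { $ }

Taking the union: FOLLOW(S) = { $ }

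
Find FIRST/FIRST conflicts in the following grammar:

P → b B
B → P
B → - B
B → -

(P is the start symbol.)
Yes. B → '-' B / B → '-' on { '-' }

FIRST sets of the non-terminals at (or reachable through a nullable prefix from) the front of some alternative:
  FIRST(P) = { 'b' }

Productions for B:
  B → P: FIRST = { 'b' }
  B → - B: FIRST = { '-' }
  B → -: FIRST = { '-' }
P has only one production, so no FIRST/FIRST conflict is possible there.

Conflict for B: B → - B and B → -
  Overlap: { '-' }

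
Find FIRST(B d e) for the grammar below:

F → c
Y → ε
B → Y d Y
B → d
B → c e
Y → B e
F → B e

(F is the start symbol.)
FIRST sets of the non-terminals involved (from the grammar, by fixed-point iteration):
  FIRST(B) = { 'c', 'd' }

To compute FIRST(B d e), process the symbols left to right:
Symbol B is a non-terminal. Add FIRST(B) \ {ε} = { 'c', 'd' }
B is not nullable (ε ∉ FIRST(B)), so stop here.
FIRST(B d e) = { 'c', 'd' }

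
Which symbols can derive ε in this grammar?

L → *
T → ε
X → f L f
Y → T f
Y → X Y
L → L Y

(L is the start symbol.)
A non-terminal is nullable if it can derive ε (the empty string): either it has an ε-production, or it has a production whose right-hand side consists entirely of nullable non-terminals.

ε-productions: T → ε
So T is immediately nullable.
No further non-terminal can be added: every production for the remaining non-terminals contains a terminal or a non-nullable non-terminal.
Nullable = { 'T' }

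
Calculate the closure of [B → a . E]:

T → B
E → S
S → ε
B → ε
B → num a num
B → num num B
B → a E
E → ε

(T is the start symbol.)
{ [B → a . E], [E → . S], [E → .], [S → .] }

Start with: [B → a . E]
  [B → a . E] has the dot before E: add [E → . S], [E → .]
  [E → . S] has the dot before S: add [S → .]
No further items can be added.

CLOSURE = { [B → a . E], [E → . S], [E → .], [S → .] }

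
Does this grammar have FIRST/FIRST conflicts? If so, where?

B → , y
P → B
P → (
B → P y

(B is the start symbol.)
Yes. B → ',' y / B → P y on { ',' }; P → B / P → '(' on { '(' }

A FIRST/FIRST conflict occurs when two productions N → α and N → β for the same non-terminal have FIRST(α) ∩ FIRST(β) ≠ ∅ (with ε ∈ FIRST of a nullable right-hand side, so two nullable alternatives also conflict).

FIRST sets of the non-terminals at (or reachable through a nullable prefix from) the front of some alternative:
  FIRST(P) = { '(', ',' }
  FIRST(B) = { '(', ',' }

Productions for B:
  B → , y: FIRST = { ',' }
  B → P y: FIRST = { '(', ',' }
Productions for P:
  P → B: FIRST = { '(', ',' }
  P → (: FIRST = { '(' }

Conflict for B: B → , y and B → P y
  Overlap: { ',' }
Conflict for P: P → B and P → (
  Overlap: { '(' }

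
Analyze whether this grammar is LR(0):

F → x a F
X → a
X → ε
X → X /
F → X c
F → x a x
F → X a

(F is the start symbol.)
No. Shift-reduce conflict between [X → .] and [F → . x a F]

Augment with F' → F and build the canonical LR(0) collection (I0 = CLOSURE({[F' → . F]}), then GOTO on every symbol after a dot until no new states appear). It has 11 states:
  I0: { [F → . X a], [F → . X c], [F → . x a F], [F → . x a x], [F' → . F], [X → . X /], [X → . a], [X → .] }  — shift, reduce
  I1: { [F' → F .] }  — accept
  I2: { [F → X . a], [F → X . c], [X → X . /] }  — shift
  I3: { [X → a .] }  — reduce
  I4: { [F → x . a F], [F → x . a x] }  — shift
  I5: { [F → . X a], [F → . X c], [F → . x a F], [F → . x a x], [F → x a . F], [F → x a . x], [X → . X /], [X → . a], [X → .] }  — shift, reduce
  I6: { [F → x a F .] }  — reduce
  I7: { [F → x . a F], [F → x . a x], [F → x a x .] }  — shift, reduce
  I8: { [X → X / .] }  — reduce
  I9: { [F → X a .] }  — reduce
  I10: { [F → X c .] }  — reduce

Conflict in state I0:
  Shift-reduce conflict between [X → .] and [F → . x a F]
So the grammar is NOT LR(0).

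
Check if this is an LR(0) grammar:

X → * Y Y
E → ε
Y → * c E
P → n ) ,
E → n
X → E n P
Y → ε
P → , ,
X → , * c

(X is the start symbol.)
Augment with X' → X and build the canonical LR(0) collection (I0 = CLOSURE({[X' → . X]}), then GOTO on every symbol after a dot until no new states appear). It has 20 states:
  I0: { [E → . n], [E → .], [X → . * Y Y], [X → . , * c], [X → . E n P], [X' → . X] }  — shift, reduce
  I1: { [X → * . Y Y], [Y → . * c E], [Y → .] }  — shift, reduce
  I2: { [X → , . * c] }  — shift
  I3: { [X → E . n P] }  — shift
  I4: { [X' → X .] }  — accept
  I5: { [E → n .] }  — reduce
  I6: { [P → . , ,], [P → . n ) ,], [X → E n . P] }  — shift
  I7: { [P → , . ,] }  — shift
  I8: { [X → E n P .] }  — reduce
  I9: { [P → n . ) ,] }  — shift
  I10: { [P → n ) . ,] }  — shift
  I11: { [P → n ) , .] }  — reduce
  I12: { [P → , , .] }  — reduce
  I13: { [X → , * . c] }  — shift
  I14: { [X → , * c .] }  — reduce
  I15: { [Y → * . c E] }  — shift
  I16: { [X → * Y . Y], [Y → . * c E], [Y → .] }  — shift, reduce
  I17: { [X → * Y Y .] }  — reduce
  I18: { [E → . n], [E → .], [Y → * c . E] }  — shift, reduce
  I19: { [Y → * c E .] }  — reduce

Conflict in state I0:
  Shift-reduce conflict between [E → .] and [E → . n]
So the grammar is NOT LR(0).

Answer: No. Shift-reduce conflict between [E → .] and [E → . n]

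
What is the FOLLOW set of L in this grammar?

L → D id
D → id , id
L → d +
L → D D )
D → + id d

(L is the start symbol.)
L is the start symbol, so $ ∈ FOLLOW(L).
L does not occur on any right-hand side.

Taking the union: FOLLOW(L) = { $ }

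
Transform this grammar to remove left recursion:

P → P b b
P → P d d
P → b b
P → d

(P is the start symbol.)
P is directly left-recursive. The standard transformation for
  A → A α₁ | ... | A α_m | β₁ | ... | β_n
is
  A  → β₁ A' | ... | β_n A'
  A' → α₁ A' | ... | α_m A' | ε

P → b b becomes P → b b P'
P → d becomes P → d P'
P → P b b becomes P' → b b P'
P → P d d becomes P' → d d P'
Add P' → ε

Resulting grammar:
P → b b P'
P → d P'
P' → b b P'
P' → d d P'
P' → ε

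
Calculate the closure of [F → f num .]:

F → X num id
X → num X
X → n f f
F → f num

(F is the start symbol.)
{ [F → f num .] }

To compute CLOSURE, for each item [A → α.Bβ] where B is a non-terminal, add [B → .γ] for all productions B → γ; repeat for the newly added items until nothing changes.

Start with: [F → f num .]
The dot is at the end, so nothing is added.

CLOSURE = { [F → f num .] }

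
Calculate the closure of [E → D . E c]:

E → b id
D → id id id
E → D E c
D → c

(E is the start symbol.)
To compute CLOSURE, for each item [A → α.Bβ] where B is a non-terminal, add [B → .γ] for all productions B → γ; repeat for the newly added items until nothing changes.

Start with: [E → D . E c]
  [E → D . E c] has the dot before E: add [E → . b id], [E → . D E c]
  [E → . D E c] has the dot before D: add [D → . id id id], [D → . c]
No further items can be added.

CLOSURE = { [D → . c], [D → . id id id], [E → . D E c], [E → . b id], [E → D . E c] }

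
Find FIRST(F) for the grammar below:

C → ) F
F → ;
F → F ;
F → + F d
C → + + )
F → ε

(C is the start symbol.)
{ '+', ';', ε }

To compute FIRST(F), examine every production with F on the left-hand side, reading each right-hand side left to right until a non-nullable symbol is reached.

From F → ;:
  - ';' is a terminal: add ';' and stop
From F → F ;:
  - F is the symbol being defined: contributes nothing new
    F is nullable, so continue to the next symbol
  - ';' is a terminal: add ';' and stop
From F → + F d:
  - '+' is a terminal: add '+' and stop
From F → ε:
  - ε-production, so ε ∈ FIRST(F)

Collecting: FIRST(F) = { '+', ';', ε }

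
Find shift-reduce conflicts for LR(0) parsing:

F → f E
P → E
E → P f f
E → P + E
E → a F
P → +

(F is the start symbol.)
No shift-reduce conflicts

Augment with F' → F and build the canonical LR(0) collection (I0 = CLOSURE({[F' → . F]}), then GOTO on every symbol after a dot until no new states appear). It has 12 states:
  I0: { [F → . f E], [F' → . F] }  — shift
  I1: { [F' → F .] }  — accept
  I2: { [E → . P + E], [E → . P f f], [E → . a F], [F → f . E], [P → . +], [P → . E] }  — shift
  I3: { [P → + .] }  — reduce
  I4: { [F → f E .], [P → E .] }  — 2 reduces
  I5: { [E → P . + E], [E → P . f f] }  — shift
  I6: { [E → a . F], [F → . f E] }  — shift
  I7: { [E → a F .] }  — reduce
  I8: { [E → . P + E], [E → . P f f], [E → . a F], [E → P + . E], [P → . +], [P → . E] }  — shift
  I9: { [E → P f . f] }  — shift
  I10: { [E → P f f .] }  — reduce
  I11: { [E → P + E .], [P → E .] }  — 2 reduces

No state contains both a complete item and a shift item.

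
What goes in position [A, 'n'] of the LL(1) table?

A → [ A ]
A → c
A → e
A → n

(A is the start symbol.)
A → n

To find M[A, 'n'], we find productions for A where 'n' is in the predict set (PREDICT(N → α) = (FIRST(α) \ {ε}) ∪ (FOLLOW(N) if α ⇒* ε)).

A → [ A ]: PREDICT = { '[' }
A → c: PREDICT = { 'c' }
A → e: PREDICT = { 'e' }
A → n: PREDICT = { 'n' }
  'n' is in predict set, so this production goes in M[A, 'n']

M[A, 'n'] = A → n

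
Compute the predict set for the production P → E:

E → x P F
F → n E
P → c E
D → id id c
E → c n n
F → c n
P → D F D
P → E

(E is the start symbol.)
PREDICT(P → E) = (FIRST(RHS) \ {ε}) ∪ (FOLLOW(P) if ε ∈ FIRST(RHS), i.e. RHS ⇒* ε)
FIRST(E) = { 'c', 'x' }
FIRST(E) = { 'c', 'x' }
ε ∉ FIRST(E), so FOLLOW(P) is not added.
PREDICT(P → E) = { 'c', 'x' }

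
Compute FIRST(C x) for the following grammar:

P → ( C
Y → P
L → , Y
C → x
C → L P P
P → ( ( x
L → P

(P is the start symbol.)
{ '(', ',', 'x' }

FIRST sets of the non-terminals involved (from the grammar, by fixed-point iteration):
  FIRST(C) = { '(', ',', 'x' }

To compute FIRST(C x), process the symbols left to right:
Symbol C is a non-terminal. Add FIRST(C) \ {ε} = { '(', ',', 'x' }
C is not nullable (ε ∉ FIRST(C)), so stop here.
FIRST(C x) = { '(', ',', 'x' }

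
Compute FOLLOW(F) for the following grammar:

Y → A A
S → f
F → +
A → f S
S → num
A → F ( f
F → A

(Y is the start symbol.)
To compute FOLLOW(F), find every occurrence of F on a right-hand side N → α F β: add FIRST(β) \ {ε}, and if β is empty or nullable also add FOLLOW(N). Iterate to a fixed point.

In A → F ( f: F is followed by '(' f, add FIRST('(' f) \ {ε} = { '(' }

Taking the union: FOLLOW(F) = { '(' }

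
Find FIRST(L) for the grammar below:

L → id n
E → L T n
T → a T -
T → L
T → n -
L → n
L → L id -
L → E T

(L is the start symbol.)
{ 'id', 'n' }

To compute FIRST(L), examine every production with L on the left-hand side, reading each right-hand side left to right until a non-nullable symbol is reached.

FIRST sets of the other non-terminals involved (by the same procedure, iterated to a fixed point):
  FIRST(E) = { 'id', 'n' }

From L → id n:
  - id is a terminal: add 'id' and stop
From L → n:
  - n is a terminal: add 'n' and stop
From L → L id -:
  - L is the symbol being defined: contributes nothing new
    L is not nullable, so stop
From L → E T:
  - E is a non-terminal: add FIRST(E) \ {ε} = { 'id', 'n' }
    E is not nullable, so stop

Collecting: FIRST(L) = { 'id', 'n' }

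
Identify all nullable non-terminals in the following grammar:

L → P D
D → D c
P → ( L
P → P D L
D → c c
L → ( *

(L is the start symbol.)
A non-terminal is nullable if it can derive ε (the empty string): either it has an ε-production, or it has a production whose right-hand side consists entirely of nullable non-terminals.

There are no ε-productions, so no non-terminal can derive ε.
No non-terminals are nullable.

Answer: None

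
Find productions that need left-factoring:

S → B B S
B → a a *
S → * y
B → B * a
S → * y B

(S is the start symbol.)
Yes, S has productions with common prefix '* y'

Left-factoring is needed when two productions for the same non-terminal
share a common prefix on the right-hand side.

Productions for S:
  S → B B S
  S → * y
  S → * y B
Productions for B:
  B → a a *
  B → B * a

Found common prefix '* y' in productions for S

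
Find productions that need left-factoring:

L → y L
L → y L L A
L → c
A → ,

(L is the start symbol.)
Yes, L has productions with common prefix 'y L'

Left-factoring is needed when two productions for the same non-terminal
share a common prefix on the right-hand side.

Productions for L:
  L → y L
  L → y L L A
  L → c

Found common prefix 'y L' in productions for L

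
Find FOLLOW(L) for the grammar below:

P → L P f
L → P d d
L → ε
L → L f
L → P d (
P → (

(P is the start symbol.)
In P → L P f: L is followed by P f, add FIRST(P f) \ {ε} = { '(', 'f' }
In L → L f: L is followed by f, add FIRST(f) \ {ε} = { 'f' }

Taking the union: FOLLOW(L) = { '(', 'f' }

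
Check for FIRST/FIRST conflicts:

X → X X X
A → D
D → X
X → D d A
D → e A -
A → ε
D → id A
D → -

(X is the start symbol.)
FIRST sets of the non-terminals at (or reachable through a nullable prefix from) the front of some alternative:
  FIRST(X) = { '-', 'e', 'id' }
  FIRST(D) = { '-', 'e', 'id' }

Productions for X:
  X → X X X: FIRST = { '-', 'e', 'id' }
  X → D d A: FIRST = { '-', 'e', 'id' }
Productions for A:
  A → D: FIRST = { '-', 'e', 'id' }
  A → ε: FIRST = { ε }
Productions for D:
  D → X: FIRST = { '-', 'e', 'id' }
  D → e A -: FIRST = { 'e' }
  D → id A: FIRST = { 'id' }
  D → -: FIRST = { '-' }

Conflict for X: X → X X X and X → D d A
  Overlap: { '-', 'e', 'id' }
Conflict for D: D → X and D → e A -
  Overlap: { 'e' }
Conflict for D: D → X and D → id A
  Overlap: { 'id' }
Conflict for D: D → X and D → -
  Overlap: { '-' }

Answer: Yes. X → X X X / X → D d A on { '-', 'e', 'id' }; D → X / D → e A '-' on { 'e' }; D → X / D → id A on { 'id' }; D → X / D → '-' on { '-' }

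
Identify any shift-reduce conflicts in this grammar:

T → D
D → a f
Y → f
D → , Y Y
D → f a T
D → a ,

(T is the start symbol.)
No shift-reduce conflicts

A shift-reduce conflict occurs when an LR(0) state has both:
  - a complete (reduce) item [A → α .] (dot at the end), and
  - a shift item [B → β . c γ] (dot before a terminal).

Augment with T' → T and build the canonical LR(0) collection (I0 = CLOSURE({[T' → . T]}), then GOTO on every symbol after a dot until no new states appear). It has 13 states:
  I0: { [D → . , Y Y], [D → . a ,], [D → . a f], [D → . f a T], [T → . D], [T' → . T] }  — shift
  I1: { [D → , . Y Y], [Y → . f] }  — shift
  I2: { [T → D .] }  — reduce
  I3: { [T' → T .] }  — accept
  I4: { [D → a . ,], [D → a . f] }  — shift
  I5: { [D → f . a T] }  — shift
  I6: { [D → . , Y Y], [D → . a ,], [D → . a f], [D → . f a T], [D → f a . T], [T → . D] }  — shift
  I7: { [D → f a T .] }  — reduce
  I8: { [D → a , .] }  — reduce
  I9: { [D → a f .] }  — reduce
  I10: { [D → , Y . Y], [Y → . f] }  — shift
  I11: { [Y → f .] }  — reduce
  I12: { [D → , Y Y .] }  — reduce

No state contains both a complete item and a shift item.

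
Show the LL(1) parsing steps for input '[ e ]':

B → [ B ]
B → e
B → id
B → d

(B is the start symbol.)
LL(1) parsing maintains a stack (initially the start symbol over $) and the input. At each step: if the stack top is a terminal, match it against the current input token; if it is a non-terminal N, replace it with the RHS of M[N, lookahead] (the unique production whose predict set contains the lookahead).

Stack is shown with the top on the left.

Stack    Input    Action
------------------------
B $      [ e ] $  output B → [ B ]
[ B ] $  [ e ] $  match '['
B ] $    e ] $    output B → e
e ] $    e ] $    match 'e'
] $      ] $      match ']'
$        $        accept

The string is accepted.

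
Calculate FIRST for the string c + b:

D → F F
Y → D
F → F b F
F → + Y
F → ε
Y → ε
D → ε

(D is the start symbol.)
{ 'c' }

To compute FIRST(c + b), process the symbols left to right:
Symbol c is a terminal. Add 'c' and stop.
FIRST(c + b) = { 'c' }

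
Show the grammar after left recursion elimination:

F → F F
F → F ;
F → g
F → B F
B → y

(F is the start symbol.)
F is directly left-recursive. The standard transformation for
  A → A α₁ | ... | A α_m | β₁ | ... | β_n
is
  A  → β₁ A' | ... | β_n A'
  A' → α₁ A' | ... | α_m A' | ε

F → g becomes F → g F'
F → B F becomes F → B F F'
F → F F becomes F' → F F'
F → F ; becomes F' → ; F'
Add F' → ε

Productions for other non-terminals are unchanged:
  B → y

Resulting grammar:
F → g F'
F → B F F'
F' → F F'
F' → ; F'
F' → ε
B → y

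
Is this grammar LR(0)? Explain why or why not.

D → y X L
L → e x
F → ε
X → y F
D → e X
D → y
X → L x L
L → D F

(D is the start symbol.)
No. Shift-reduce conflict between [D → y .] and [D → . e X]

Augment with D' → D and build the canonical LR(0) collection (I0 = CLOSURE({[D' → . D]}), then GOTO on every symbol after a dot until no new states appear). It has 16 states:
  I0: { [D → . e X], [D → . y X L], [D → . y], [D' → . D] }  — shift
  I1: { [D' → D .] }  — accept
  I2: { [D → . e X], [D → . y X L], [D → . y], [D → e . X], [L → . D F], [L → . e x], [X → . L x L], [X → . y F] }  — shift
  I3: { [D → . e X], [D → . y X L], [D → . y], [D → y . X L], [D → y .], [L → . D F], [L → . e x], [X → . L x L], [X → . y F] }  — shift, reduce
  I4: { [F → .], [L → D . F] }  — reduce
  I5: { [X → L . x L] }  — shift
  I6: { [D → . e X], [D → . y X L], [D → . y], [D → y X . L], [L → . D F], [L → . e x] }  — shift
  I7: { [D → . e X], [D → . y X L], [D → . y], [D → e . X], [L → . D F], [L → . e x], [L → e . x], [X → . L x L], [X → . y F] }  — shift
  I8: { [D → . e X], [D → . y X L], [D → . y], [D → y . X L], [D → y .], [F → .], [L → . D F], [L → . e x], [X → . L x L], [X → . y F], [X → y . F] }  — shift, 2 reduces
  I9: { [X → y F .] }  — reduce
  I10: { [D → e X .] }  — reduce
  I11: { [L → e x .] }  — reduce
  I12: { [D → y X L .] }  — reduce
  I13: { [D → . e X], [D → . y X L], [D → . y], [L → . D F], [L → . e x], [X → L x . L] }  — shift
  I14: { [X → L x L .] }  — reduce
  I15: { [L → D F .] }  — reduce

Conflict in state I3:
  Shift-reduce conflict between [D → y .] and [D → . e X]
So the grammar is NOT LR(0).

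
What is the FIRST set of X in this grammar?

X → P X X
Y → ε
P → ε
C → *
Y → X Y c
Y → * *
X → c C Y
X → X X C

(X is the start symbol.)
{ 'c' }

To compute FIRST(X), examine every production with X on the left-hand side, reading each right-hand side left to right until a non-nullable symbol is reached.

FIRST sets of the other non-terminals involved (by the same procedure, iterated to a fixed point):
  FIRST(P) = { ε }

From X → P X X:
  - P is a non-terminal: add FIRST(P) \ {ε} = { }
    P is nullable, so continue to the next symbol
  - X is the symbol being defined: contributes nothing new
    X is not nullable, so stop
From X → c C Y:
  - c is a terminal: add 'c' and stop
From X → X X C:
  - X is the symbol being defined: contributes nothing new
    X is not nullable, so stop

Collecting: FIRST(X) = { 'c' }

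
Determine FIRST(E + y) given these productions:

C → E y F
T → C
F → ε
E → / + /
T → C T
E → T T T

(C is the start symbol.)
{ '/' }

FIRST sets of the non-terminals involved (from the grammar, by fixed-point iteration):
  FIRST(E) = { '/' }

To compute FIRST(E + y), process the symbols left to right:
Symbol E is a non-terminal. Add FIRST(E) \ {ε} = { '/' }
E is not nullable (ε ∉ FIRST(E)), so stop here.
FIRST(E + y) = { '/' }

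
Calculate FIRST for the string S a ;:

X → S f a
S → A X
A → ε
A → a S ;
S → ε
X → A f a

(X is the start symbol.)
FIRST sets of the non-terminals involved (from the grammar, by fixed-point iteration):
  FIRST(S) = { 'a', 'f', ε }

To compute FIRST(S a ;), process the symbols left to right:
Symbol S is a non-terminal. Add FIRST(S) \ {ε} = { 'a', 'f' }
S is nullable (ε ∈ FIRST(S)), continue to the next symbol.
Symbol a is a terminal. Add 'a' and stop.
FIRST(S a ;) = { 'a', 'f' }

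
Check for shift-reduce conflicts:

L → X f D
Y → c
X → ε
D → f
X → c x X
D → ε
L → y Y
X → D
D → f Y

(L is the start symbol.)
Yes — I0: [D → .] vs [D → . f]; I5: [D → f .] vs [Y → . c]; I10: [D → .] vs [D → . f]; I12: [D → .] vs [D → . f]

A shift-reduce conflict occurs when an LR(0) state has both:
  - a complete (reduce) item [A → α .] (dot at the end), and
  - a shift item [B → β . c γ] (dot before a terminal).

Augment with L' → L and build the canonical LR(0) collection (I0 = CLOSURE({[L' → . L]}), then GOTO on every symbol after a dot until no new states appear). It has 14 states:
  I0: { [D → . f Y], [D → . f], [D → .], [L → . X f D], [L → . y Y], [L' → . L], [X → . D], [X → . c x X], [X → .] }  — shift, 2 reduces
  I1: { [X → D .] }  — reduce
  I2: { [L' → L .] }  — accept
  I3: { [L → X . f D] }  — shift
  I4: { [X → c . x X] }  — shift
  I5: { [D → f . Y], [D → f .], [Y → . c] }  — shift, reduce
  I6: { [L → y . Y], [Y → . c] }  — shift
  I7: { [L → y Y .] }  — reduce
  I8: { [Y → c .] }  — reduce
  I9: { [D → f Y .] }  — reduce
  I10: { [D → . f Y], [D → . f], [D → .], [X → . D], [X → . c x X], [X → .], [X → c x . X] }  — shift, 2 reduces
  I11: { [X → c x X .] }  — reduce
  I12: { [D → . f Y], [D → . f], [D → .], [L → X f . D] }  — shift, reduce
  I13: { [L → X f D .] }  — reduce

I0 contains reduce items [D → .], [X → .] and shift items [D → . f], [D → . f Y], [L → . y Y], [X → . c x X] — shift-reduce conflict.
I5 contains reduce item [D → f .] and shift item [Y → . c] — shift-reduce conflict.
I10 contains reduce items [D → .], [X → .] and shift items [D → . f], [D → . f Y], [X → . c x X] — shift-reduce conflict.
I12 contains reduce item [D → .] and shift items [D → . f], [D → . f Y] — shift-reduce conflict.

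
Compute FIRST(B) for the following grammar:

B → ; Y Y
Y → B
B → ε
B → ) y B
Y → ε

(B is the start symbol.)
To compute FIRST(B), examine every production with B on the left-hand side, reading each right-hand side left to right until a non-nullable symbol is reached.

From B → ; Y Y:
  - ';' is a terminal: add ';' and stop
From B → ε:
  - ε-production, so ε ∈ FIRST(B)
From B → ) y B:
  - ')' is a terminal: add ')' and stop

Collecting: FIRST(B) = { ')', ';', ε }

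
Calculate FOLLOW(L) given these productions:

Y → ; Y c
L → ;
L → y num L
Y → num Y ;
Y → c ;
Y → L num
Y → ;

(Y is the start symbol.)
{ 'num' }

To compute FOLLOW(L), find every occurrence of L on a right-hand side N → α L β: add FIRST(β) \ {ε}, and if β is empty or nullable also add FOLLOW(N). Iterate to a fixed point.

In L → y num L: L is at the end; this adds FOLLOW(L) to itself — nothing new
In Y → L num: L is followed by num, add FIRST(num) \ {ε} = { 'num' }

Taking the union: FOLLOW(L) = { 'num' }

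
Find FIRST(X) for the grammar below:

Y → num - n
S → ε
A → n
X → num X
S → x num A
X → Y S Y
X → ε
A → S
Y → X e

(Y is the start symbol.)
To compute FIRST(X), examine every production with X on the left-hand side, reading each right-hand side left to right until a non-nullable symbol is reached.

FIRST sets of the other non-terminals involved (by the same procedure, iterated to a fixed point):
  FIRST(Y) = { 'e', 'num' }

From X → num X:
  - num is a terminal: add 'num' and stop
From X → Y S Y:
  - Y is a non-terminal: add FIRST(Y) \ {ε} = { 'e', 'num' }
    Y is not nullable, so stop
From X → ε:
  - ε-production, so ε ∈ FIRST(X)

Collecting: FIRST(X) = { 'e', 'num', ε }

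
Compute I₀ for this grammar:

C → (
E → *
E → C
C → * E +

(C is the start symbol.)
{ [C → . (], [C → . * E +], [C' → . C] }

First, augment the grammar with C' → C
I₀ = CLOSURE({ [C' → . C] }):
  [C' → . C] has the dot before C: add [C → . (], [C → . * E +]
No further items can be added.

I₀ = { [C → . (], [C → . * E +], [C' → . C] }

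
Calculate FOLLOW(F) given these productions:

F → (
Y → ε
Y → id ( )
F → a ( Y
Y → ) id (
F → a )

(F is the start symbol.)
F is the start symbol, so $ ∈ FOLLOW(F).
F does not occur on any right-hand side.

Taking the union: FOLLOW(F) = { $ }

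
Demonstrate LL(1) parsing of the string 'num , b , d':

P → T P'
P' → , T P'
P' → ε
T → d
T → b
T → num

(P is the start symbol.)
Stack is shown with the top on the left.

Stack     Input          Action
-------------------------------
P $       num , b , d $  output P → T P'
T P' $    num , b , d $  output T → num
num P' $  num , b , d $  match 'num'
P' $      , b , d $      output P' → , T P'
, T P' $  , b , d $      match ','
T P' $    b , d $        output T → b
b P' $    b , d $        match 'b'
P' $      , d $          output P' → , T P'
, T P' $  , d $          match ','
T P' $    d $            output T → d
d P' $    d $            match 'd'
P' $      $              output P' → ε
$         $              accept

The string is accepted.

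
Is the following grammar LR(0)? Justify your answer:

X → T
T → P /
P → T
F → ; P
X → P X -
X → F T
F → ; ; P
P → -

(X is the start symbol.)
A grammar is LR(0) if no state in the canonical LR(0) collection has:
  - both a shift item (dot before a terminal) and a complete item (shift-reduce conflict), or
  - two or more complete items (reduce-reduce conflict; the accept item [X' → X .] counts as a complete item here).

Augment with X' → X and build the canonical LR(0) collection (I0 = CLOSURE({[X' → . X]}), then GOTO on every symbol after a dot until no new states appear). It has 16 states:
  I0: { [F → . ; ; P], [F → . ; P], [P → . -], [P → . T], [T → . P /], [X → . F T], [X → . P X -], [X → . T], [X' → . X] }  — shift
  I1: { [P → - .] }  — reduce
  I2: { [F → ; . ; P], [F → ; . P], [P → . -], [P → . T], [T → . P /] }  — shift
  I3: { [P → . -], [P → . T], [T → . P /], [X → F . T] }  — shift
  I4: { [F → . ; ; P], [F → . ; P], [P → . -], [P → . T], [T → . P /], [T → P . /], [X → . F T], [X → . P X -], [X → . T], [X → P . X -] }  — shift
  I5: { [P → T .], [X → T .] }  — 2 reduces
  I6: { [X' → X .] }  — accept
  I7: { [T → P / .] }  — reduce
  I8: { [X → P X . -] }  — shift
  I9: { [X → P X - .] }  — reduce
  I10: { [T → P . /] }  — shift
  I11: { [P → T .], [X → F T .] }  — 2 reduces
  I12: { [F → ; ; . P], [P → . -], [P → . T], [T → . P /] }  — shift
  I13: { [F → ; P .], [T → P . /] }  — shift, reduce
  I14: { [P → T .] }  — reduce
  I15: { [F → ; ; P .], [T → P . /] }  — shift, reduce

Conflict in state I5:
  Reduce-reduce conflict: [P → T .] and [X → T .]
So the grammar is NOT LR(0).

Answer: No. Reduce-reduce conflict: [P → T .] and [X → T .]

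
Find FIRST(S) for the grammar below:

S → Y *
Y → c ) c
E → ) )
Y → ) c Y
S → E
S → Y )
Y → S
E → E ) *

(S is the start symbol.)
To compute FIRST(S), examine every production with S on the left-hand side, reading each right-hand side left to right until a non-nullable symbol is reached.

FIRST sets of the other non-terminals involved (by the same procedure, iterated to a fixed point):
  FIRST(Y) = { ')', 'c' }
  FIRST(E) = { ')' }

From S → Y *:
  - Y is a non-terminal: add FIRST(Y) \ {ε} = { ')', 'c' }
    Y is not nullable, so stop
From S → E:
  - E is a non-terminal: add FIRST(E) \ {ε} = { ')' }
    E is not nullable, so stop
From S → Y ):
  - Y is a non-terminal: add FIRST(Y) \ {ε} = { ')', 'c' }
    Y is not nullable, so stop

Collecting: FIRST(S) = { ')', 'c' }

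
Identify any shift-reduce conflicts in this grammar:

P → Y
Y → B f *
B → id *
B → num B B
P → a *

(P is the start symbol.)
No shift-reduce conflicts

Augment with P' → P and build the canonical LR(0) collection (I0 = CLOSURE({[P' → . P]}), then GOTO on every symbol after a dot until no new states appear). It has 13 states:
  I0: { [B → . id *], [B → . num B B], [P → . Y], [P → . a *], [P' → . P], [Y → . B f *] }  — shift
  I1: { [Y → B . f *] }  — shift
  I2: { [P' → P .] }  — accept
  I3: { [P → Y .] }  — reduce
  I4: { [P → a . *] }  — shift
  I5: { [B → id . *] }  — shift
  I6: { [B → . id *], [B → . num B B], [B → num . B B] }  — shift
  I7: { [B → . id *], [B → . num B B], [B → num B . B] }  — shift
  I8: { [B → num B B .] }  — reduce
  I9: { [B → id * .] }  — reduce
  I10: { [P → a * .] }  — reduce
  I11: { [Y → B f . *] }  — shift
  I12: { [Y → B f * .] }  — reduce

No state contains both a complete item and a shift item.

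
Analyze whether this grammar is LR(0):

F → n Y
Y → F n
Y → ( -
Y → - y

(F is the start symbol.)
Yes, the grammar is LR(0)

Augment with F' → F and build the canonical LR(0) collection (I0 = CLOSURE({[F' → . F]}), then GOTO on every symbol after a dot until no new states appear). It has 10 states:
  I0: { [F → . n Y], [F' → . F] }  — shift
  I1: { [F' → F .] }  — accept
  I2: { [F → . n Y], [F → n . Y], [Y → . ( -], [Y → . - y], [Y → . F n] }  — shift
  I3: { [Y → ( . -] }  — shift
  I4: { [Y → - . y] }  — shift
  I5: { [Y → F . n] }  — shift
  I6: { [F → n Y .] }  — reduce
  I7: { [Y → F n .] }  — reduce
  I8: { [Y → - y .] }  — reduce
  I9: { [Y → ( - .] }  — reduce

Every state is either a pure shift/goto state or contains exactly one complete item and nothing to shift — no conflicts. The grammar is LR(0).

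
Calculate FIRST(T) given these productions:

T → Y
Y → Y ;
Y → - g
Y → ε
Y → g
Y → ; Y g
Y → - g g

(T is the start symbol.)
FIRST sets of the other non-terminals involved (by the same procedure, iterated to a fixed point):
  FIRST(Y) = { '-', ';', 'g', ε }

From T → Y:
  - Y is a non-terminal: add FIRST(Y) \ {ε} = { '-', ';', 'g' }
    Y is nullable and nothing follows, so the whole right-hand side can vanish: ε ∈ FIRST(T)

Collecting: FIRST(T) = { '-', ';', 'g', ε }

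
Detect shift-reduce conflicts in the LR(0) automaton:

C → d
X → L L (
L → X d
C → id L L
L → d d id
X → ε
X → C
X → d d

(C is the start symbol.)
Yes — I3: [X → .] vs [C → . d]; I5: [X → .] vs [C → . d]; I7: [C → d .] vs [L → d . d id]; I8: [X → d d .] vs [L → d d . id]; I11: [C → id L L .] vs [C → . d]; I13: [X → .] vs [C → . d]

A shift-reduce conflict occurs when an LR(0) state has both:
  - a complete (reduce) item [A → α .] (dot at the end), and
  - a shift item [B → β . c γ] (dot before a terminal).

Augment with C' → C and build the canonical LR(0) collection (I0 = CLOSURE({[C' → . C]}), then GOTO on every symbol after a dot until no new states appear). It has 14 states:
  I0: { [C → . d], [C → . id L L], [C' → . C] }  — shift
  I1: { [C' → C .] }  — accept
  I2: { [C → d .] }  — reduce
  I3: { [C → . d], [C → . id L L], [C → id . L L], [L → . X d], [L → . d d id], [X → . C], [X → . L L (], [X → . d d], [X → .] }  — shift, reduce
  I4: { [X → C .] }  — reduce
  I5: { [C → . d], [C → . id L L], [C → id L . L], [L → . X d], [L → . d d id], [X → . C], [X → . L L (], [X → . d d], [X → .], [X → L . L (] }  — shift, reduce
  I6: { [L → X . d] }  — shift
  I7: { [C → d .], [L → d . d id], [X → d . d] }  — shift, reduce
  I8: { [L → d d . id], [X → d d .] }  — shift, reduce
  I9: { [L → d d id .] }  — reduce
  I10: { [L → X d .] }  — reduce
  I11: { [C → . d], [C → . id L L], [C → id L L .], [L → . X d], [L → . d d id], [X → . C], [X → . L L (], [X → . d d], [X → .], [X → L . L (], [X → L L . (] }  — shift, 2 reduces
  I12: { [X → L L ( .] }  — reduce
  I13: { [C → . d], [C → . id L L], [L → . X d], [L → . d d id], [X → . C], [X → . L L (], [X → . d d], [X → .], [X → L . L (], [X → L L . (] }  — shift, reduce

I3 contains reduce item [X → .] and shift items [C → . d], [C → . id L L], [L → . d d id], [X → . d d] — shift-reduce conflict.
I5 contains reduce item [X → .] and shift items [C → . d], [C → . id L L], [L → . d d id], [X → . d d] — shift-reduce conflict.
I7 contains reduce item [C → d .] and shift items [L → d . d id], [X → d . d] — shift-reduce conflict.
I8 contains reduce item [X → d d .] and shift item [L → d d . id] — shift-reduce conflict.
I11 contains reduce items [C → id L L .], [X → .] and shift items [C → . d], [C → . id L L], [L → . d d id], [X → L L . (], [X → . d d] — shift-reduce conflict.
I13 contains reduce item [X → .] and shift items [C → . d], [C → . id L L], [L → . d d id], [X → L L . (], [X → . d d] — shift-reduce conflict.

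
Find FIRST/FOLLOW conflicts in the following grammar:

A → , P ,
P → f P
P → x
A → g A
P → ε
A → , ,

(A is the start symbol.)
No FIRST/FOLLOW conflicts.

Nullable non-terminals: P.

P: nullable alternative(s) P → ε; FOLLOW(P) = { ',' }
  P → f P: FIRST \ {ε} = { 'f' } — disjoint from FOLLOW(P)
  P → x: FIRST \ {ε} = { 'x' } — disjoint from FOLLOW(P)
  P → ε: FIRST \ {ε} = { } — this is the only nullable alternative, skip

A has no nullable alternative, so no FIRST/FOLLOW check is needed there.

No FIRST/FOLLOW conflicts found.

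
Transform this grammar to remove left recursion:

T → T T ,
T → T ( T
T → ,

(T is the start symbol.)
T → , T'
T' → T , T'
T' → ( T T'
T' → ε

T is directly left-recursive. The standard transformation for
  A → A α₁ | ... | A α_m | β₁ | ... | β_n
is
  A  → β₁ A' | ... | β_n A'
  A' → α₁ A' | ... | α_m A' | ε

T → , becomes T → , T'
T → T T , becomes T' → T , T'
T → T ( T becomes T' → ( T T'
Add T' → ε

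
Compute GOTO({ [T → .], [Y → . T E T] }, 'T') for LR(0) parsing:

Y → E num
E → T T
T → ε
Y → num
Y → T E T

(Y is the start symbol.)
{ [E → . T T], [T → .], [Y → T . E T] }

GOTO(I, 'T') = CLOSURE({ [A → αX.β] : [A → α.Xβ] ∈ I, X = 'T' })

Items with dot before 'T', with the dot advanced:
  [Y → . T E T] → [Y → T . E T]
Closure of the advanced items:
  [Y → T . E T] has the dot before E: add [E → . T T]
  [E → . T T] has the dot before T: add [T → .]

GOTO = { [E → . T T], [T → .], [Y → T . E T] }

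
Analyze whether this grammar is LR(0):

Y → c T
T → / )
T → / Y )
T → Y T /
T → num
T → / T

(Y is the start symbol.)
A grammar is LR(0) if no state in the canonical LR(0) collection has:
  - both a shift item (dot before a terminal) and a complete item (shift-reduce conflict), or
  - two or more complete items (reduce-reduce conflict; the accept item [Y' → Y .] counts as a complete item here).

Augment with Y' → Y and build the canonical LR(0) collection (I0 = CLOSURE({[Y' → . Y]}), then GOTO on every symbol after a dot until no new states appear). It has 13 states:
  I0: { [Y → . c T], [Y' → . Y] }  — shift
  I1: { [Y' → Y .] }  — accept
  I2: { [T → . / )], [T → . / T], [T → . / Y )], [T → . Y T /], [T → . num], [Y → . c T], [Y → c . T] }  — shift
  I3: { [T → . / )], [T → . / T], [T → . / Y )], [T → . Y T /], [T → . num], [T → / . )], [T → / . T], [T → / . Y )], [Y → . c T] }  — shift
  I4: { [Y → c T .] }  — reduce
  I5: { [T → . / )], [T → . / T], [T → . / Y )], [T → . Y T /], [T → . num], [T → Y . T /], [Y → . c T] }  — shift
  I6: { [T → num .] }  — reduce
  I7: { [T → Y T . /] }  — shift
  I8: { [T → Y T / .] }  — reduce
  I9: { [T → / ) .] }  — reduce
  I10: { [T → / T .] }  — reduce
  I11: { [T → . / )], [T → . / T], [T → . / Y )], [T → . Y T /], [T → . num], [T → / Y . )], [T → Y . T /], [Y → . c T] }  — shift
  I12: { [T → / Y ) .] }  — reduce

Every state is either a pure shift/goto state or contains exactly one complete item and nothing to shift — no conflicts. The grammar is LR(0).

Answer: Yes, the grammar is LR(0)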